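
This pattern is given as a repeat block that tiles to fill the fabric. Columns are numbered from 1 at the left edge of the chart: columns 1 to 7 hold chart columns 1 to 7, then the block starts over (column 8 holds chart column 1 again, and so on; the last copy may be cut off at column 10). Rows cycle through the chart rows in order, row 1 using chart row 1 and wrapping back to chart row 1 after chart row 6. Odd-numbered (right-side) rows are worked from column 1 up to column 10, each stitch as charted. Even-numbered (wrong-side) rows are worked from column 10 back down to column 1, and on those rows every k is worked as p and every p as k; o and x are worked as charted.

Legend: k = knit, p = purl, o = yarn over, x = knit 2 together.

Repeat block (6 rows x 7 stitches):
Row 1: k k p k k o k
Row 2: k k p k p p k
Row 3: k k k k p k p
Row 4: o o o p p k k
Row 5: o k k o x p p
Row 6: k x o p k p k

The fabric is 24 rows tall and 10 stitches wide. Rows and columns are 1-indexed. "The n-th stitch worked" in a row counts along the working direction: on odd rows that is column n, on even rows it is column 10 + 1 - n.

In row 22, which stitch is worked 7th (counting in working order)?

Stitch:
k

Derivation:
Row 22: (22-1) mod 6 = 3, so use chart row 4. Even row -> WS.
Chart row 4 tiled across columns 1-10: o o o p p k k o o o
WS row: flip the tiled sequence (start at column 10) and apply k<->p; o and x stay.
Row 22 as worked: o o o p p k k o o o
Counting 7 along the worked row gives k.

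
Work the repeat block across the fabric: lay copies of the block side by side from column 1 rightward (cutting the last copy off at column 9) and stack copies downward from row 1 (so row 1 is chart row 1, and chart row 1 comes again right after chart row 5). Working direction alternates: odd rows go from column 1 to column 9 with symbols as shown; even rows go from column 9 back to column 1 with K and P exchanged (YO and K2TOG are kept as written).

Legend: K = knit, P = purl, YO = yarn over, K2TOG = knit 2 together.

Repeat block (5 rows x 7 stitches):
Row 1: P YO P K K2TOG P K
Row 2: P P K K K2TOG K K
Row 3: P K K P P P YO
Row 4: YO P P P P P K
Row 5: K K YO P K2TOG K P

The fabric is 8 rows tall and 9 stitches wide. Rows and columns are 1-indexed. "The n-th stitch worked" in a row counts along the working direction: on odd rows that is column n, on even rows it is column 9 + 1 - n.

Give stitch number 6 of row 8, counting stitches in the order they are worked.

For row 8: chart row = ((8-1) mod 5) + 1 = 3; this is a WS (even) row.
Chart row 3 tiled across columns 1-9: P K K P P P YO P K
WS row: flip the tiled sequence (start at column 9) and apply K<->P; YO and K2TOG stay.
Row 8 as worked: P K YO K K K P P K
Stitch 6 in working order -> K

Result:
K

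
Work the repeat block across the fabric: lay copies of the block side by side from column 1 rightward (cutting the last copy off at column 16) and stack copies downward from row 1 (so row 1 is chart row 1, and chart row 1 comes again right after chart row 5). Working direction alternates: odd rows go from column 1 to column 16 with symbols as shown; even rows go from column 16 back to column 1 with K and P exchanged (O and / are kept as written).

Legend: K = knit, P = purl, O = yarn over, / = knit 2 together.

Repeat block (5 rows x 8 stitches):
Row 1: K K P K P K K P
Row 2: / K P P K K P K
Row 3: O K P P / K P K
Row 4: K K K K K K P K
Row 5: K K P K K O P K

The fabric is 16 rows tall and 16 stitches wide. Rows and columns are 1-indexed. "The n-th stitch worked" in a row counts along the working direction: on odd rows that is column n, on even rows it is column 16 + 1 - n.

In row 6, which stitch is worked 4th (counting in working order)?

For row 6: chart row = ((6-1) mod 5) + 1 = 1; this is a WS (even) row.
Chart row 1 tiled across columns 1-16: K K P K P K K P K K P K P K K P
WS row: flip the tiled sequence (start at column 16) and apply K<->P; O and / stay.
Row 6 as worked: K P P K P K P P K P P K P K P P
The 4th stitch worked is K.

Stitch:
K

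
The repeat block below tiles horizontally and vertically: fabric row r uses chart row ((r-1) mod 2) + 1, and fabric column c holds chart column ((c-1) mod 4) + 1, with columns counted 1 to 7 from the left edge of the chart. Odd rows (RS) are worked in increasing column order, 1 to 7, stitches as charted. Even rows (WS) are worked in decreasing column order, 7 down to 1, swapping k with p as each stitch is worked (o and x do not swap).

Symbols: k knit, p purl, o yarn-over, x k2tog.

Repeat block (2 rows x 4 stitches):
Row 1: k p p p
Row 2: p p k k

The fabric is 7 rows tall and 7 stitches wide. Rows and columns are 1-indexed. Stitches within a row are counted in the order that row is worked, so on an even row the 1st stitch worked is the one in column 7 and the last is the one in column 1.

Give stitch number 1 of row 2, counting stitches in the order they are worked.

Row 2: (2-1) mod 2 = 1, so use chart row 2. Even row -> WS.
Chart row 2 tiled across columns 1-7: p p k k p p k
Wrong side: read the tiled row from column 7 down to 1 and exchange k with p (leave o, x).
Row 2 as worked: p k k p p k k
Stitch 1 in working order -> p

Stitch:
p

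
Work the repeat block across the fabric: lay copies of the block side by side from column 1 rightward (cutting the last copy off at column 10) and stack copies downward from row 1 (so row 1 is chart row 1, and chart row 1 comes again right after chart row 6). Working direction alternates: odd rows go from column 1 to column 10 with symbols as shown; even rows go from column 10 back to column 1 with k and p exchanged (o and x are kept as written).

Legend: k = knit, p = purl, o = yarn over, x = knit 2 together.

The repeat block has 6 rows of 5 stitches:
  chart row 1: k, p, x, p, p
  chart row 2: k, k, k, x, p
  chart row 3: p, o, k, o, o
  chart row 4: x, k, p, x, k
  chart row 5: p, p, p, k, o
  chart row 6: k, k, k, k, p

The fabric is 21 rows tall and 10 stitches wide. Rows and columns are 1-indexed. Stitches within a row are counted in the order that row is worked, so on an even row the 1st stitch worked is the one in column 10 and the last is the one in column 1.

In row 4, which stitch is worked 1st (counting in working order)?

For row 4: chart row = ((4-1) mod 6) + 1 = 4; this is a WS (even) row.
Chart row 4 tiled across columns 1-10: x k p x k x k p x k
WS row: flip the tiled sequence (start at column 10) and apply k<->p; o and x stay.
Row 4 as worked: p x k p x p x k p x
Stitch 1 in working order -> p

== STITCH ==
p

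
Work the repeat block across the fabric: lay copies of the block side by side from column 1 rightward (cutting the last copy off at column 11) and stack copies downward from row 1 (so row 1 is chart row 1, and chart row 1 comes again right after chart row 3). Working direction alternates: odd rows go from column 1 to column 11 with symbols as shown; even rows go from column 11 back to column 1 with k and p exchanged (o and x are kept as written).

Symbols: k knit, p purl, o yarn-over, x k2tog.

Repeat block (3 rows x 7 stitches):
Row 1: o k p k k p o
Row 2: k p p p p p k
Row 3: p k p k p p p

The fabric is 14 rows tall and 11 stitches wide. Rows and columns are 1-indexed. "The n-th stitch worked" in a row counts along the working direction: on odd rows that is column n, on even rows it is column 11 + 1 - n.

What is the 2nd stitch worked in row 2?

For row 2: chart row = ((2-1) mod 3) + 1 = 2; this is a WS (even) row.
Chart row 2 tiled across columns 1-11: k p p p p p k k p p p
WS row: flip the tiled sequence (start at column 11) and apply k<->p; o and x stay.
Row 2 as worked: k k k p p k k k k k p
The 2nd stitch worked is k.

== STITCH ==
k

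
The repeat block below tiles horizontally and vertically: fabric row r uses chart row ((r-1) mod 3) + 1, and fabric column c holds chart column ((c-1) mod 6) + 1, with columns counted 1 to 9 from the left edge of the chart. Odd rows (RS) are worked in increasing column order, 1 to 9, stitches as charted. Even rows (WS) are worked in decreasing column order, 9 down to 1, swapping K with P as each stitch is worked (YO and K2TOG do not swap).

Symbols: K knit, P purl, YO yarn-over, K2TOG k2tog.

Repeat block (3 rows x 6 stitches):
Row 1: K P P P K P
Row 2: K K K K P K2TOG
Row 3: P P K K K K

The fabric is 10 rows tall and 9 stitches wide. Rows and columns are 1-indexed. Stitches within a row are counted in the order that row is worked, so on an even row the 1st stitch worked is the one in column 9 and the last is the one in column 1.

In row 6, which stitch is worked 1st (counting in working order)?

For row 6: chart row = ((6-1) mod 3) + 1 = 3; this is a WS (even) row.
Chart row 3 tiled across columns 1-9: P P K K K K P P K
WS row: flip the tiled sequence (start at column 9) and apply K<->P; YO and K2TOG stay.
Row 6 as worked: P K K P P P P K K
Stitch 1 in working order -> P

Result:
P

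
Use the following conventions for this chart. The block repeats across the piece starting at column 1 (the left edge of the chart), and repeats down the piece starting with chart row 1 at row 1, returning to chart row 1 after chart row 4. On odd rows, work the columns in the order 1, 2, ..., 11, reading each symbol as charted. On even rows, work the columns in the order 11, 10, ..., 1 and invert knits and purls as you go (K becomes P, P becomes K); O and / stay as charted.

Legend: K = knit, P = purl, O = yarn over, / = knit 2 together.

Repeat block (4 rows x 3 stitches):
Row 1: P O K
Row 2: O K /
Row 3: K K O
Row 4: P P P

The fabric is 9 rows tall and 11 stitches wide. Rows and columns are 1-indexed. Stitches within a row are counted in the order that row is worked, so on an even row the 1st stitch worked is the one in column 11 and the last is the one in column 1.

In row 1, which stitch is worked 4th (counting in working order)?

Row 1 uses chart row ((1-1) mod 4)+1 = 1. Row 1 is odd, so RS.
Chart row 1 tiled across columns 1-11: P O K P O K P O K P O
Right side: take the tiled row as-is (worked left to right from column 1).
Counting 4 along the worked row gives P.

Stitch:
P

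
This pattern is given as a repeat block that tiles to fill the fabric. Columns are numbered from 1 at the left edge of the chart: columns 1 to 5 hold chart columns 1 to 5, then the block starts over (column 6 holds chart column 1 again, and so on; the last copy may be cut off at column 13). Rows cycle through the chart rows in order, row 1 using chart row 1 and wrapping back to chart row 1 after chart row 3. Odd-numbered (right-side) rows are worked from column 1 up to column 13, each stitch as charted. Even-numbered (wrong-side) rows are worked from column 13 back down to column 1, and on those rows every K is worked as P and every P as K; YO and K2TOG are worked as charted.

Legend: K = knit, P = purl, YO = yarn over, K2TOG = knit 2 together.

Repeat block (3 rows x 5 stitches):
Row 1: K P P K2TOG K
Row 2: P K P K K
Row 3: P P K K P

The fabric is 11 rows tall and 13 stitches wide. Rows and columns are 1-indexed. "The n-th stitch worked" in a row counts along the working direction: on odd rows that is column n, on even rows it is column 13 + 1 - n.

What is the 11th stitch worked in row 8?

For row 8: chart row = ((8-1) mod 3) + 1 = 2; this is a WS (even) row.
Chart row 2 tiled across columns 1-13: P K P K K P K P K K P K P
WS row: flip the tiled sequence (start at column 13) and apply K<->P; YO and K2TOG stay.
Row 8 as worked: K P K P P K P K P P K P K
The 11th stitch worked is K.

Stitch:
K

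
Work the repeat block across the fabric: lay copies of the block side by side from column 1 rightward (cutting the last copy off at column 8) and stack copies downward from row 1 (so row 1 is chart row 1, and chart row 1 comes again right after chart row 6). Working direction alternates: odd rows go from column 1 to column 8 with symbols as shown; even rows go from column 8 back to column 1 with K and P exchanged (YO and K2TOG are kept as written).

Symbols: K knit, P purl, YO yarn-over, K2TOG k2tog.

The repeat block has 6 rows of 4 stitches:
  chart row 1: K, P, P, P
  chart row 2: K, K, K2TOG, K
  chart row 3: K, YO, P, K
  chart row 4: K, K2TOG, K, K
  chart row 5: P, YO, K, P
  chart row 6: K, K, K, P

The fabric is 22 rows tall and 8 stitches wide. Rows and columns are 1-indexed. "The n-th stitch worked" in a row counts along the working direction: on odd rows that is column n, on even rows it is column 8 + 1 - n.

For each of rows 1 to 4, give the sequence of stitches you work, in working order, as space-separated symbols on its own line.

Rows as worked:
K P P P K P P P
P K2TOG P P P K2TOG P P
K YO P K K YO P K
P P K2TOG P P P K2TOG P

Derivation:
Row 1: chart row 1, RS - tile across columns 1-8 and work as-is.
Row 2: chart row 2, WS - tiled (columns 1-8): K K K2TOG K K K K2TOG K; work from column 8 back to 1 with K<->P swapped.
Row 3: chart row 3, RS - tile across columns 1-8 and work as-is.
Row 4: chart row 4, WS - tiled (columns 1-8): K K2TOG K K K K2TOG K K; work from column 8 back to 1 with K<->P swapped.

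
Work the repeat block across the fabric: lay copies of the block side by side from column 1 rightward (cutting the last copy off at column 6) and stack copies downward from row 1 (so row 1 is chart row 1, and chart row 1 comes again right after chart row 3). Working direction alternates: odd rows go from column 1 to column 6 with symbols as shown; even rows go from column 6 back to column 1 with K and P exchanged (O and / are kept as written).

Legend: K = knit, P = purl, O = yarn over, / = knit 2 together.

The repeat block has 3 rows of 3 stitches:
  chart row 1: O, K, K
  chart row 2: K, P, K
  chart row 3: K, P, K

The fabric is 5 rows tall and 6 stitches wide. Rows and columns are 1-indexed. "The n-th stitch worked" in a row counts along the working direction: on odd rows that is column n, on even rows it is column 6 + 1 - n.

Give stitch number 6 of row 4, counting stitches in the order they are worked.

Row 4 uses chart row ((4-1) mod 3)+1 = 1. Row 4 is even, so WS.
Chart row 1 tiled across columns 1-6: O K K O K K
WS: work from column 6 back to column 1 (reverse the tiled row), swapping K<->P (O and / unchanged).
Row 4 as worked: P P O P P O
The 6th stitch worked is O.

Stitch:
O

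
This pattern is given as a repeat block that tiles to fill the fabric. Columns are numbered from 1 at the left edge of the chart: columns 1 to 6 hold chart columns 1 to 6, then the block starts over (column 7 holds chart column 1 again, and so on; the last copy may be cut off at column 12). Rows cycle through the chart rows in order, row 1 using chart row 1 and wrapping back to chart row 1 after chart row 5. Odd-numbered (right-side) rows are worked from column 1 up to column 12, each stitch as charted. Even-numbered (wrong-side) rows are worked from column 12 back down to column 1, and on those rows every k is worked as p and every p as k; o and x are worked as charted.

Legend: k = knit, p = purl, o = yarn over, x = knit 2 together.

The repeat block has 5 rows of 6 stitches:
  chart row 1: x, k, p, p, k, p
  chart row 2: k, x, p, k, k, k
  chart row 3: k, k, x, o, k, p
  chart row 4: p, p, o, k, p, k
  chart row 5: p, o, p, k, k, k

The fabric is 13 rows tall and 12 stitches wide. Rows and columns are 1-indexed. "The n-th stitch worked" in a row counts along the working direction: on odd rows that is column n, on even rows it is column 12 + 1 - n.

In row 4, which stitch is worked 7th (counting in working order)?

== STITCH ==
p

Derivation:
For row 4: chart row = ((4-1) mod 5) + 1 = 4; this is a WS (even) row.
Chart row 4 tiled across columns 1-12: p p o k p k p p o k p k
WS: work from column 12 back to column 1 (reverse the tiled row), swapping k<->p (o and x unchanged).
Row 4 as worked: p k p o k k p k p o k k
Counting 7 along the worked row gives p.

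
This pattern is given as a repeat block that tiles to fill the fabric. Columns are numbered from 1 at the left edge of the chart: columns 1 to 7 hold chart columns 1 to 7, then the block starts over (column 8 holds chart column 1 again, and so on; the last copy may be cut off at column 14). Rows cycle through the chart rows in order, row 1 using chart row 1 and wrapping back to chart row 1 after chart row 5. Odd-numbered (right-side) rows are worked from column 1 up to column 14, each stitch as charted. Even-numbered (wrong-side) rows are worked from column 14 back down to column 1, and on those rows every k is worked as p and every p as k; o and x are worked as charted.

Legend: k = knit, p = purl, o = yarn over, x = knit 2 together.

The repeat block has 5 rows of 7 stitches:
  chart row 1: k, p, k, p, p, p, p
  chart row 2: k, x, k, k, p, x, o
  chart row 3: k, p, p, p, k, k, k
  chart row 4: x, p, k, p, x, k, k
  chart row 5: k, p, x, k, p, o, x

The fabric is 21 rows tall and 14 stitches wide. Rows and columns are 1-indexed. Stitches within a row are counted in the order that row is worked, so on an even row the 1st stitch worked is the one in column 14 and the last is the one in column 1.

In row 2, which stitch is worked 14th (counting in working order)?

Row 2: (2-1) mod 5 = 1, so use chart row 2. Even row -> WS.
Chart row 2 tiled across columns 1-14: k x k k p x o k x k k p x o
WS: work from column 14 back to column 1 (reverse the tiled row), swapping k<->p (o and x unchanged).
Row 2 as worked: o x k p p x p o x k p p x p
The 14th stitch worked is p.

== STITCH ==
p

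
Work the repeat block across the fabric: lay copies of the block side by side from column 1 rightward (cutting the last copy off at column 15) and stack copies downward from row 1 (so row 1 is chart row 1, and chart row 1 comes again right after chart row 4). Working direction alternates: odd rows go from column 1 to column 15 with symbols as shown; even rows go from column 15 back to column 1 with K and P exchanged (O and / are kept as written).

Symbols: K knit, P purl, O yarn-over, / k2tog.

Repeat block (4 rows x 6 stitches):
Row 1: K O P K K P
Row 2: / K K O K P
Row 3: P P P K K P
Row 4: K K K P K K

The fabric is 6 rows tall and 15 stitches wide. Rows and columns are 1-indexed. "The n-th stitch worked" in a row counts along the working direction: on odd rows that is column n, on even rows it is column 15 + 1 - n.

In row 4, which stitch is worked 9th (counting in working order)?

Row 4 uses chart row ((4-1) mod 4)+1 = 4. Row 4 is even, so WS.
Chart row 4 tiled across columns 1-15: K K K P K K K K K P K K K K K
WS: work from column 15 back to column 1 (reverse the tiled row), swapping K<->P (O and / unchanged).
Row 4 as worked: P P P P P K P P P P P K P P P
Counting 9 along the worked row gives P.

Stitch:
P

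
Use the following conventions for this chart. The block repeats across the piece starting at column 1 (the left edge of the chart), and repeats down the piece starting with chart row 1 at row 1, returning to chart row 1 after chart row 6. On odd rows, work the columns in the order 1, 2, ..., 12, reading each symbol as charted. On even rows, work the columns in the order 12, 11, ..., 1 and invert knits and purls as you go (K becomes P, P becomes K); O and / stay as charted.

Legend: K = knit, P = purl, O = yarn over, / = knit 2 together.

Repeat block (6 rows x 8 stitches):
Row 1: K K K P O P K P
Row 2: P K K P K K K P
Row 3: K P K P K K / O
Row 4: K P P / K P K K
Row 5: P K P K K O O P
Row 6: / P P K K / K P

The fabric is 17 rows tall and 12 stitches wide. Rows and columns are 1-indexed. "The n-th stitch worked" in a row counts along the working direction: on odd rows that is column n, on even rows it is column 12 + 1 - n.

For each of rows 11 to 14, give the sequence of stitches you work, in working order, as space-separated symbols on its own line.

Row 11: chart row 5, RS - tile across columns 1-12 and work as-is.
Row 12: chart row 6, WS - tiled (columns 1-12): / P P K K / K P / P P K; work from column 12 back to 1 with K<->P swapped.
Row 13: chart row 1, RS - tile across columns 1-12 and work as-is.
Row 14: chart row 2, WS - tiled (columns 1-12): P K K P K K K P P K K P; work from column 12 back to 1 with K<->P swapped.

Result:
P K P K K O O P P K P K
P K K / K P / P P K K /
K K K P O P K P K K K P
K P P K K P P P K P P K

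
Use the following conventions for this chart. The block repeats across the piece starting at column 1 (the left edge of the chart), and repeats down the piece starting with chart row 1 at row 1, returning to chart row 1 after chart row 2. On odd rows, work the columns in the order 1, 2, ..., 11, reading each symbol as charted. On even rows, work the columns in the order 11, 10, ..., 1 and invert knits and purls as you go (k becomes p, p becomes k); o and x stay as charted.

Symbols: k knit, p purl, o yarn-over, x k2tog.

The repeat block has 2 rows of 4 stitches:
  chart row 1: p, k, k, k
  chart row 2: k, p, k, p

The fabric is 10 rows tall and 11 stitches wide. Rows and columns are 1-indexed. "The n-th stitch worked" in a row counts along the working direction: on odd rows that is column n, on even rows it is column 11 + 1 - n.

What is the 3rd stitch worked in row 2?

Result:
p

Derivation:
Row 2: (2-1) mod 2 = 1, so use chart row 2. Even row -> WS.
Chart row 2 tiled across columns 1-11: k p k p k p k p k p k
WS: work from column 11 back to column 1 (reverse the tiled row), swapping k<->p (o and x unchanged).
Row 2 as worked: p k p k p k p k p k p
Counting 3 along the worked row gives p.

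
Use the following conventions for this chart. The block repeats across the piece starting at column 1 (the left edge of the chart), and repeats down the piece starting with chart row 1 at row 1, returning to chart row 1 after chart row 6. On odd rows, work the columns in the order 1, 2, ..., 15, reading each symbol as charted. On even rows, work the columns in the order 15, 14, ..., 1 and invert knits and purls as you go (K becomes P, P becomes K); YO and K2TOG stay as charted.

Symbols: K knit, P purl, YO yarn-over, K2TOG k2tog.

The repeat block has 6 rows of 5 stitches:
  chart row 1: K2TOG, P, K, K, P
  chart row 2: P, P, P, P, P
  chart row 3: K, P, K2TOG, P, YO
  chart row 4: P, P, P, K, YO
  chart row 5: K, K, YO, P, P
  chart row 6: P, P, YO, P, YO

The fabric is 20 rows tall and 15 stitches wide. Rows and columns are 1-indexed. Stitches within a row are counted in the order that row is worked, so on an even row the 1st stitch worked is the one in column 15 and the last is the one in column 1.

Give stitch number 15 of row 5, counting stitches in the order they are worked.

Row 5: (5-1) mod 6 = 4, so use chart row 5. Odd row -> RS.
Chart row 5 tiled across columns 1-15: K K YO P P K K YO P P K K YO P P
RS row: no reversal, no swap; stitch n worked = column n.
Counting 15 along the worked row gives P.

Result:
P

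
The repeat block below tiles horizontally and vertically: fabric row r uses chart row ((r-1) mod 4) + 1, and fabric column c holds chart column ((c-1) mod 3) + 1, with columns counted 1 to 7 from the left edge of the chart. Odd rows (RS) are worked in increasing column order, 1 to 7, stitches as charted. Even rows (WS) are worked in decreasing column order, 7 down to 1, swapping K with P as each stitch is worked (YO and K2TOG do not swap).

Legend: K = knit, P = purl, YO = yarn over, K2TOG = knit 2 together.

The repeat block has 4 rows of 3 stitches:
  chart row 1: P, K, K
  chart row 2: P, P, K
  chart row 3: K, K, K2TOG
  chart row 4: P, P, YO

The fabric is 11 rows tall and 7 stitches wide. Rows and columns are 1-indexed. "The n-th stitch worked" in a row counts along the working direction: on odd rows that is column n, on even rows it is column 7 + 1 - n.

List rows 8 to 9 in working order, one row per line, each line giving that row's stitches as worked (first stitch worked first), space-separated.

Row 8: chart row 4, WS - tiled (columns 1-7): P P YO P P YO P; work from column 7 back to 1 with K<->P swapped.
Row 9: chart row 1, RS - tile across columns 1-7 and work as-is.

Rows as worked:
K YO K K YO K K
P K K P K K P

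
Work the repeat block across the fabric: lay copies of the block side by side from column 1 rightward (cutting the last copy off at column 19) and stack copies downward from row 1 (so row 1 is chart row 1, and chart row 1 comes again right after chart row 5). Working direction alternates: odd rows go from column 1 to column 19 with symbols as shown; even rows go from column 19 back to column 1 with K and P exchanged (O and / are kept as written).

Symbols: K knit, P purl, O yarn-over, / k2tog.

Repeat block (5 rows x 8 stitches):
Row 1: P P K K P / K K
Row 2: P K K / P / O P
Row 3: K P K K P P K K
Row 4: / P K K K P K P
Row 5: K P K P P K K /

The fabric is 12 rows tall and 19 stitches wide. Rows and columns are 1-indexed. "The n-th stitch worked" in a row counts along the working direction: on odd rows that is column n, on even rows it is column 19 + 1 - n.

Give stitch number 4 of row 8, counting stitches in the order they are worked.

Row 8 uses chart row ((8-1) mod 5)+1 = 3. Row 8 is even, so WS.
Chart row 3 tiled across columns 1-19: K P K K P P K K K P K K P P K K K P K
Wrong side: read the tiled row from column 19 down to 1 and exchange K with P (leave O, /).
Row 8 as worked: P K P P P K K P P K P P P K K P P K P
Stitch 4 in working order -> P

Result:
P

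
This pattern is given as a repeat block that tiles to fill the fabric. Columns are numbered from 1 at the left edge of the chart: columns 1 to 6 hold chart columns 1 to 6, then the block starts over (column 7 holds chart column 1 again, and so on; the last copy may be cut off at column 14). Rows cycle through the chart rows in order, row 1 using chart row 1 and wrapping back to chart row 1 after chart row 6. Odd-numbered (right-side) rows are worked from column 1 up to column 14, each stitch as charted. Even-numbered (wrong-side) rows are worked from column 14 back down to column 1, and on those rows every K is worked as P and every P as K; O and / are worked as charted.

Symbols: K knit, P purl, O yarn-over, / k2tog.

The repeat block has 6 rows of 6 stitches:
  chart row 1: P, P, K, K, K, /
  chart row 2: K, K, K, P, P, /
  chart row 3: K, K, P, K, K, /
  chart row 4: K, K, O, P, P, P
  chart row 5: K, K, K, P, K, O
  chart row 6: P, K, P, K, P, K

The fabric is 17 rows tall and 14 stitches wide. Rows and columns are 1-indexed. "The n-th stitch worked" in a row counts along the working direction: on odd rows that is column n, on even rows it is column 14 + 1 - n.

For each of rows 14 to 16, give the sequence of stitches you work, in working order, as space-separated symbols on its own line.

== ROWS AS WORKED ==
P P / K K P P P / K K P P P
K K P K K / K K P K K / K K
P P K K K O P P K K K O P P

Derivation:
Row 14: chart row 2, WS - tiled (columns 1-14): K K K P P / K K K P P / K K; work from column 14 back to 1 with K<->P swapped.
Row 15: chart row 3, RS - tile across columns 1-14 and work as-is.
Row 16: chart row 4, WS - tiled (columns 1-14): K K O P P P K K O P P P K K; work from column 14 back to 1 with K<->P swapped.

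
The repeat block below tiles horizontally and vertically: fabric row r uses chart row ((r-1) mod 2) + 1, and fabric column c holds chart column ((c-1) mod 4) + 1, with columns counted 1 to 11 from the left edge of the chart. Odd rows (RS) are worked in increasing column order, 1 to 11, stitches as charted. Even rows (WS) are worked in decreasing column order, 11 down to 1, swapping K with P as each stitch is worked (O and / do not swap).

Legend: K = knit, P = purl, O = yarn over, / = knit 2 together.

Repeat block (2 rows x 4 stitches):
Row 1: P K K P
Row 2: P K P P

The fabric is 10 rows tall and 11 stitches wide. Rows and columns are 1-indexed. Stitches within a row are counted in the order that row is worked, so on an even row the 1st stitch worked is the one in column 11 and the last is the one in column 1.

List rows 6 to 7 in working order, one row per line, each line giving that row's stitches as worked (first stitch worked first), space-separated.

Rows as worked:
K P K K K P K K K P K
P K K P P K K P P K K

Derivation:
Row 6: chart row 2, WS - tiled (columns 1-11): P K P P P K P P P K P; work from column 11 back to 1 with K<->P swapped.
Row 7: chart row 1, RS - tile across columns 1-11 and work as-is.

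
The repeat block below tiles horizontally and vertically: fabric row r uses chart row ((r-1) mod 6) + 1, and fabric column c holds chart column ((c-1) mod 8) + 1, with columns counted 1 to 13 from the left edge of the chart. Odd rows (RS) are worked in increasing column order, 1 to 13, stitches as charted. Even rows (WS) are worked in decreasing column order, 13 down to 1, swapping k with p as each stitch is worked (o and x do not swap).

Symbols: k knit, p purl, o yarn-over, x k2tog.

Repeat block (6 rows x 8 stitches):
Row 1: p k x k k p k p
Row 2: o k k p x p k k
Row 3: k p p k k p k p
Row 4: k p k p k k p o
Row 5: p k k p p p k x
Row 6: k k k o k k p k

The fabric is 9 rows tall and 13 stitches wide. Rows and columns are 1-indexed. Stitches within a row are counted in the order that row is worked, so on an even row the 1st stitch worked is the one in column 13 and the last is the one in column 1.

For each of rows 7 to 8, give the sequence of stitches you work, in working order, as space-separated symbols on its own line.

== ROWS AS WORKED ==
p k x k k p k p p k x k k
x k p p o p p k x k p p o

Derivation:
Row 7: chart row 1, RS - tile across columns 1-13 and work as-is.
Row 8: chart row 2, WS - tiled (columns 1-13): o k k p x p k k o k k p x; work from column 13 back to 1 with k<->p swapped.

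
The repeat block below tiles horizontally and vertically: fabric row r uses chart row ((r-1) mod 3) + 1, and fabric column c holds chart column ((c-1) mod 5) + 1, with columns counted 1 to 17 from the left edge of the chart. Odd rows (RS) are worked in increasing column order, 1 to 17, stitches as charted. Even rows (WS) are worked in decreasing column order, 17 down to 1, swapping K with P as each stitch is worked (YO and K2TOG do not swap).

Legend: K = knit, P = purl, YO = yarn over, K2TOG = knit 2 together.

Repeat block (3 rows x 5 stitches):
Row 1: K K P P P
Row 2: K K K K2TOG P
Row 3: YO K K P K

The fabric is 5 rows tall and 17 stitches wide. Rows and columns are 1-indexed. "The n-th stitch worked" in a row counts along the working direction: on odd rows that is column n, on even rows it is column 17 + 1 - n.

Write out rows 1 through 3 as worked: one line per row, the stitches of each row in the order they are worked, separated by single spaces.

== ROWS AS WORKED ==
K K P P P K K P P P K K P P P K K
P P K K2TOG P P P K K2TOG P P P K K2TOG P P P
YO K K P K YO K K P K YO K K P K YO K

Derivation:
Row 1: chart row 1, RS - tile across columns 1-17 and work as-is.
Row 2: chart row 2, WS - tiled (columns 1-17): K K K K2TOG P K K K K2TOG P K K K K2TOG P K K; work from column 17 back to 1 with K<->P swapped.
Row 3: chart row 3, RS - tile across columns 1-17 and work as-is.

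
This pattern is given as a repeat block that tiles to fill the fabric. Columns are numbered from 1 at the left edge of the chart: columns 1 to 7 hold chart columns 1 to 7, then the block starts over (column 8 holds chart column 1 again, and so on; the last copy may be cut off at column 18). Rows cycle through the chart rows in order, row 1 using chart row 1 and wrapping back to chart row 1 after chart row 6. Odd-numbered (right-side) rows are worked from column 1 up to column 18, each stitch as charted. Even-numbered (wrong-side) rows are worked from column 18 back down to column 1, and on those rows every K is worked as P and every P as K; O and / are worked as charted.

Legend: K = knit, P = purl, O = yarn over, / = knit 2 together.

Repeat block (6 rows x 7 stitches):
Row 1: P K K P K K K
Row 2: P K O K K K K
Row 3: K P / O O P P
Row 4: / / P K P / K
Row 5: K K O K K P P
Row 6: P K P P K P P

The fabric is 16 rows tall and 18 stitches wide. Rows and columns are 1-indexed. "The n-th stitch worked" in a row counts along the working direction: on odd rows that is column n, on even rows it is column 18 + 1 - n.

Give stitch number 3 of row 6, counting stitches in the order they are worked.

== STITCH ==
P

Derivation:
Row 6: (6-1) mod 6 = 5, so use chart row 6. Even row -> WS.
Chart row 6 tiled across columns 1-18: P K P P K P P P K P P K P P P K P P
WS row: flip the tiled sequence (start at column 18) and apply K<->P; O and / stay.
Row 6 as worked: K K P K K K P K K P K K K P K K P K
Stitch 3 in working order -> P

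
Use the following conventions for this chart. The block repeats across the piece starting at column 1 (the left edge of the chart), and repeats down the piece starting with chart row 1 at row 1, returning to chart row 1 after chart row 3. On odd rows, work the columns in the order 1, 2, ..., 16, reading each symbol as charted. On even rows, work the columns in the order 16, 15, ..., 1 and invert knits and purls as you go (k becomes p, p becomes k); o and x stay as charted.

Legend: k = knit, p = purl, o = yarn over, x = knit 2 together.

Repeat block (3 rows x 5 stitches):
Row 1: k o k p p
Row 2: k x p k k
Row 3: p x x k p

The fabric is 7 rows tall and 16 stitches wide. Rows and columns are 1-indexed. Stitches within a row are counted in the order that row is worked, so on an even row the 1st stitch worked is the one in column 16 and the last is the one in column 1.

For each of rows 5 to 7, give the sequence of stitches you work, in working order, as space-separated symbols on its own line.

Result:
k x p k k k x p k k k x p k k k
k k p x x k k p x x k k p x x k
k o k p p k o k p p k o k p p k

Derivation:
Row 5: chart row 2, RS - tile across columns 1-16 and work as-is.
Row 6: chart row 3, WS - tiled (columns 1-16): p x x k p p x x k p p x x k p p; work from column 16 back to 1 with k<->p swapped.
Row 7: chart row 1, RS - tile across columns 1-16 and work as-is.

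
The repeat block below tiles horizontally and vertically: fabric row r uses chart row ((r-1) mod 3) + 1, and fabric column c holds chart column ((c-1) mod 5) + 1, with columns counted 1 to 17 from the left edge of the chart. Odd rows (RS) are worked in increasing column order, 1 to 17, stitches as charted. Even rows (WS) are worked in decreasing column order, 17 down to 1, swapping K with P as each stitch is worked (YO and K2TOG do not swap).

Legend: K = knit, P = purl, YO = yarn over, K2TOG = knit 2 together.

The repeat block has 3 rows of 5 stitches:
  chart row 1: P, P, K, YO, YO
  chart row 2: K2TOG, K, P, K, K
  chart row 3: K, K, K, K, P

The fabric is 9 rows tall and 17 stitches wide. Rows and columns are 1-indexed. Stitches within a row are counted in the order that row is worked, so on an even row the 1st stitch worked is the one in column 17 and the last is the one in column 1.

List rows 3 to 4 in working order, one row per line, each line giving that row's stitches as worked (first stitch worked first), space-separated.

Row 3: chart row 3, RS - tile across columns 1-17 and work as-is.
Row 4: chart row 1, WS - tiled (columns 1-17): P P K YO YO P P K YO YO P P K YO YO P P; work from column 17 back to 1 with K<->P swapped.

Rows as worked:
K K K K P K K K K P K K K K P K K
K K YO YO P K K YO YO P K K YO YO P K K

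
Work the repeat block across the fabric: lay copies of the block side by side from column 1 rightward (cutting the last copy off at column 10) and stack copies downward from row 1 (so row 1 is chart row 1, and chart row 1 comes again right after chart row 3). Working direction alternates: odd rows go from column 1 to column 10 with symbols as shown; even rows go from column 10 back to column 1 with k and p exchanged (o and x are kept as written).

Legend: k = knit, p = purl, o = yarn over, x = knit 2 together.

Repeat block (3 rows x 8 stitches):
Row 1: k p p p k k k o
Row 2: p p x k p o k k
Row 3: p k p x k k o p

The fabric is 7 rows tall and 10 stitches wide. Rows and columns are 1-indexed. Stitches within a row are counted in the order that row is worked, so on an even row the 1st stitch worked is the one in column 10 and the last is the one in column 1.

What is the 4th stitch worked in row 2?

Row 2 uses chart row ((2-1) mod 3)+1 = 2. Row 2 is even, so WS.
Chart row 2 tiled across columns 1-10: p p x k p o k k p p
WS: work from column 10 back to column 1 (reverse the tiled row), swapping k<->p (o and x unchanged).
Row 2 as worked: k k p p o k p x k k
The 4th stitch worked is p.

== STITCH ==
p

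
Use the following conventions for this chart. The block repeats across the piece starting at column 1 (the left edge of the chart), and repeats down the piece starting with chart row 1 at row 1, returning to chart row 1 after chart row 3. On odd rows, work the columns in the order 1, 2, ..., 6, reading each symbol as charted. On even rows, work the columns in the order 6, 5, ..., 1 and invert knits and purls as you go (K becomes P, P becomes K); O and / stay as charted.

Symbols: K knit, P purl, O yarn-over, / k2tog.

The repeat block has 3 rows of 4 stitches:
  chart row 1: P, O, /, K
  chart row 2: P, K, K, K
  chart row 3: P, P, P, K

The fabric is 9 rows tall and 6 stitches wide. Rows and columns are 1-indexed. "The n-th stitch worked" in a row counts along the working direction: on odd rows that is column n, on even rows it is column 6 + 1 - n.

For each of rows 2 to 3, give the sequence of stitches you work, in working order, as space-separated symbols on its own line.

Row 2: chart row 2, WS - tiled (columns 1-6): P K K K P K; work from column 6 back to 1 with K<->P swapped.
Row 3: chart row 3, RS - tile across columns 1-6 and work as-is.

Rows as worked:
P K P P P K
P P P K P P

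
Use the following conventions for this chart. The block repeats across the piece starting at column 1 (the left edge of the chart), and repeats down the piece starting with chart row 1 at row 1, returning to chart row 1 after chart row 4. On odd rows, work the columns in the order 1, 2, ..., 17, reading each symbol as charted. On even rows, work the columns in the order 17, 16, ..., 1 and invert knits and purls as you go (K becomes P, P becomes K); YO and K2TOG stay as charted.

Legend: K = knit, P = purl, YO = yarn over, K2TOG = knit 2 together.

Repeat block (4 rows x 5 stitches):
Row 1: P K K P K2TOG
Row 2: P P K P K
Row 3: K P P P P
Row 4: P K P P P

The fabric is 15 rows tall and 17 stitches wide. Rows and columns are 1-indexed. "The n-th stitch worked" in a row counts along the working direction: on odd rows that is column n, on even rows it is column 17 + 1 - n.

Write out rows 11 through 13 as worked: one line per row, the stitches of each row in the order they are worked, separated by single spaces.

Row 11: chart row 3, RS - tile across columns 1-17 and work as-is.
Row 12: chart row 4, WS - tiled (columns 1-17): P K P P P P K P P P P K P P P P K; work from column 17 back to 1 with K<->P swapped.
Row 13: chart row 1, RS - tile across columns 1-17 and work as-is.

== ROWS AS WORKED ==
K P P P P K P P P P K P P P P K P
P K K K K P K K K K P K K K K P K
P K K P K2TOG P K K P K2TOG P K K P K2TOG P K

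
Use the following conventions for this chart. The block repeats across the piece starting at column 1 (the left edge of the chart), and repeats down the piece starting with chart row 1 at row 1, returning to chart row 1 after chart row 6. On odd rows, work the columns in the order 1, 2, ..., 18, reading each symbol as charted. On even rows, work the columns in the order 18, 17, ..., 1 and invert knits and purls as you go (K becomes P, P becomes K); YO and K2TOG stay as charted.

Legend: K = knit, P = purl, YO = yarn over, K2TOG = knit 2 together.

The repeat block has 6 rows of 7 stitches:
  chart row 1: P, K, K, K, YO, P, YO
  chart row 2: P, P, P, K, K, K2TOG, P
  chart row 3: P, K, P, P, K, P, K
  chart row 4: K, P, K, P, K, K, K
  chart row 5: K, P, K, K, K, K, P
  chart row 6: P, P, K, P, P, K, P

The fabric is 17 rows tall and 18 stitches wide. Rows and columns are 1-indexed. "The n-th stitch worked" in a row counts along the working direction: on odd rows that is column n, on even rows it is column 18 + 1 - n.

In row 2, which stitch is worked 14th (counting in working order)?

== STITCH ==
P

Derivation:
Row 2: (2-1) mod 6 = 1, so use chart row 2. Even row -> WS.
Chart row 2 tiled across columns 1-18: P P P K K K2TOG P P P P K K K2TOG P P P P K
WS row: flip the tiled sequence (start at column 18) and apply K<->P; YO and K2TOG stay.
Row 2 as worked: P K K K K K2TOG P P K K K K K2TOG P P K K K
Counting 14 along the worked row gives P.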